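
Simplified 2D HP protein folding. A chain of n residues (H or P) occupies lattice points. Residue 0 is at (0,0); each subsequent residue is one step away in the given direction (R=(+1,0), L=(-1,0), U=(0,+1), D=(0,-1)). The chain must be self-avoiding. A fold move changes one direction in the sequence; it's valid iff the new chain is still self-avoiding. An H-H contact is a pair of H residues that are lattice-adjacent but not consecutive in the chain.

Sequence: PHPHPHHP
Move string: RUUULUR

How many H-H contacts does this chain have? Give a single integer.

Positions: [(0, 0), (1, 0), (1, 1), (1, 2), (1, 3), (0, 3), (0, 4), (1, 4)]
No H-H contacts found.

Answer: 0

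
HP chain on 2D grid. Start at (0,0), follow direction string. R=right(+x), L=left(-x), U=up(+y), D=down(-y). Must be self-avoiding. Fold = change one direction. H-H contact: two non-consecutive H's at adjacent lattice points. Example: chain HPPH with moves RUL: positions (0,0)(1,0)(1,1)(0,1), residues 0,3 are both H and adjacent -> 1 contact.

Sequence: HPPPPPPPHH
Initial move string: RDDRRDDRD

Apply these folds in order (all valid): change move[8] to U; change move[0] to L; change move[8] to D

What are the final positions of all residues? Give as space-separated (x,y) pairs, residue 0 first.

Initial moves: RDDRRDDRD
Fold: move[8]->U => RDDRRDDRU (positions: [(0, 0), (1, 0), (1, -1), (1, -2), (2, -2), (3, -2), (3, -3), (3, -4), (4, -4), (4, -3)])
Fold: move[0]->L => LDDRRDDRU (positions: [(0, 0), (-1, 0), (-1, -1), (-1, -2), (0, -2), (1, -2), (1, -3), (1, -4), (2, -4), (2, -3)])
Fold: move[8]->D => LDDRRDDRD (positions: [(0, 0), (-1, 0), (-1, -1), (-1, -2), (0, -2), (1, -2), (1, -3), (1, -4), (2, -4), (2, -5)])

Answer: (0,0) (-1,0) (-1,-1) (-1,-2) (0,-2) (1,-2) (1,-3) (1,-4) (2,-4) (2,-5)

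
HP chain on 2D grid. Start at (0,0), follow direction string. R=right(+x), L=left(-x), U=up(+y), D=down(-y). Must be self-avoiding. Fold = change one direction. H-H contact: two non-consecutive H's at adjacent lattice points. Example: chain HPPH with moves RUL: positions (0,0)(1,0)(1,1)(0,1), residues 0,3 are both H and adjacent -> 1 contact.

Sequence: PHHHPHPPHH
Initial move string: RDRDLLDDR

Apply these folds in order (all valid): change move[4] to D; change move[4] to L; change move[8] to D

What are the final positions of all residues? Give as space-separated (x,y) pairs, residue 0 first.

Answer: (0,0) (1,0) (1,-1) (2,-1) (2,-2) (1,-2) (0,-2) (0,-3) (0,-4) (0,-5)

Derivation:
Initial moves: RDRDLLDDR
Fold: move[4]->D => RDRDDLDDR (positions: [(0, 0), (1, 0), (1, -1), (2, -1), (2, -2), (2, -3), (1, -3), (1, -4), (1, -5), (2, -5)])
Fold: move[4]->L => RDRDLLDDR (positions: [(0, 0), (1, 0), (1, -1), (2, -1), (2, -2), (1, -2), (0, -2), (0, -3), (0, -4), (1, -4)])
Fold: move[8]->D => RDRDLLDDD (positions: [(0, 0), (1, 0), (1, -1), (2, -1), (2, -2), (1, -2), (0, -2), (0, -3), (0, -4), (0, -5)])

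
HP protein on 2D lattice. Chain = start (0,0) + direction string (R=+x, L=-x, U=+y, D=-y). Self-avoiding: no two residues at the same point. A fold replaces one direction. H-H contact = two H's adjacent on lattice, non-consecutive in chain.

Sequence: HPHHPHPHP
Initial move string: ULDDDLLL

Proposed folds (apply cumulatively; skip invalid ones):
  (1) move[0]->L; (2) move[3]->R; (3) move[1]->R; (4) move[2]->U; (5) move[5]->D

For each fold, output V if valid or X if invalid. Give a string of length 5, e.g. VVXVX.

Initial: ULDDDLLL -> [(0, 0), (0, 1), (-1, 1), (-1, 0), (-1, -1), (-1, -2), (-2, -2), (-3, -2), (-4, -2)]
Fold 1: move[0]->L => LLDDDLLL VALID
Fold 2: move[3]->R => LLDRDLLL VALID
Fold 3: move[1]->R => LRDRDLLL INVALID (collision), skipped
Fold 4: move[2]->U => LLURDLLL INVALID (collision), skipped
Fold 5: move[5]->D => LLDRDDLL VALID

Answer: VVXXV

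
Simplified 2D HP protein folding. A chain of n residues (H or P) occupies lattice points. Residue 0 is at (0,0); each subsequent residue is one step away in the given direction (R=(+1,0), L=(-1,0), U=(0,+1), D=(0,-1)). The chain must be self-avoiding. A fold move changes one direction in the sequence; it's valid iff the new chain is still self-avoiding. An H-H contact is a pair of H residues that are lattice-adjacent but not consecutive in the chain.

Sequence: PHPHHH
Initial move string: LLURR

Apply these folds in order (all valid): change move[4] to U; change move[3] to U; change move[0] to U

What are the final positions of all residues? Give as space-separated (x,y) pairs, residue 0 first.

Answer: (0,0) (0,1) (-1,1) (-1,2) (-1,3) (-1,4)

Derivation:
Initial moves: LLURR
Fold: move[4]->U => LLURU (positions: [(0, 0), (-1, 0), (-2, 0), (-2, 1), (-1, 1), (-1, 2)])
Fold: move[3]->U => LLUUU (positions: [(0, 0), (-1, 0), (-2, 0), (-2, 1), (-2, 2), (-2, 3)])
Fold: move[0]->U => ULUUU (positions: [(0, 0), (0, 1), (-1, 1), (-1, 2), (-1, 3), (-1, 4)])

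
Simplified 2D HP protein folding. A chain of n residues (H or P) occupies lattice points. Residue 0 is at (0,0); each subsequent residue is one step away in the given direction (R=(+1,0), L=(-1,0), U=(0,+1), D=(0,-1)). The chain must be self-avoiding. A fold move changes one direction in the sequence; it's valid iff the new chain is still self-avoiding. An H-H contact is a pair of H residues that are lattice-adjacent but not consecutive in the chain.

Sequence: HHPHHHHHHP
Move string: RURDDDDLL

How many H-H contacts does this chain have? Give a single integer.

Positions: [(0, 0), (1, 0), (1, 1), (2, 1), (2, 0), (2, -1), (2, -2), (2, -3), (1, -3), (0, -3)]
H-H contact: residue 1 @(1,0) - residue 4 @(2, 0)

Answer: 1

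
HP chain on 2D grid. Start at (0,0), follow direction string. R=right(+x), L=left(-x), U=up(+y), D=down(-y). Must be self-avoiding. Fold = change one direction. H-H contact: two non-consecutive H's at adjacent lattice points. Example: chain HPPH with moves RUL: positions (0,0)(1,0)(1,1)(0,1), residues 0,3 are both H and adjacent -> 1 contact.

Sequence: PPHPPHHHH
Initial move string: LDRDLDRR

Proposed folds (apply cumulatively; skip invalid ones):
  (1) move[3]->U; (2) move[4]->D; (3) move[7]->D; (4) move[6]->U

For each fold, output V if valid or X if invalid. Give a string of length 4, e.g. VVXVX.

Answer: XVVX

Derivation:
Initial: LDRDLDRR -> [(0, 0), (-1, 0), (-1, -1), (0, -1), (0, -2), (-1, -2), (-1, -3), (0, -3), (1, -3)]
Fold 1: move[3]->U => LDRULDRR INVALID (collision), skipped
Fold 2: move[4]->D => LDRDDDRR VALID
Fold 3: move[7]->D => LDRDDDRD VALID
Fold 4: move[6]->U => LDRDDDUD INVALID (collision), skipped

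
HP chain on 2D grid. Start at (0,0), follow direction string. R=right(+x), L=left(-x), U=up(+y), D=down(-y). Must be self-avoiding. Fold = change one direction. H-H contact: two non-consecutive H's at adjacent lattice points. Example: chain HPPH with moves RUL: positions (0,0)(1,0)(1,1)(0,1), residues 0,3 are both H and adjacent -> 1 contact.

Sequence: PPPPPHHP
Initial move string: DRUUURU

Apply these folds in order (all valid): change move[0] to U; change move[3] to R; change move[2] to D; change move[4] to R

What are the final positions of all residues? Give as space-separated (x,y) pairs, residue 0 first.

Initial moves: DRUUURU
Fold: move[0]->U => URUUURU (positions: [(0, 0), (0, 1), (1, 1), (1, 2), (1, 3), (1, 4), (2, 4), (2, 5)])
Fold: move[3]->R => URURURU (positions: [(0, 0), (0, 1), (1, 1), (1, 2), (2, 2), (2, 3), (3, 3), (3, 4)])
Fold: move[2]->D => URDRURU (positions: [(0, 0), (0, 1), (1, 1), (1, 0), (2, 0), (2, 1), (3, 1), (3, 2)])
Fold: move[4]->R => URDRRRU (positions: [(0, 0), (0, 1), (1, 1), (1, 0), (2, 0), (3, 0), (4, 0), (4, 1)])

Answer: (0,0) (0,1) (1,1) (1,0) (2,0) (3,0) (4,0) (4,1)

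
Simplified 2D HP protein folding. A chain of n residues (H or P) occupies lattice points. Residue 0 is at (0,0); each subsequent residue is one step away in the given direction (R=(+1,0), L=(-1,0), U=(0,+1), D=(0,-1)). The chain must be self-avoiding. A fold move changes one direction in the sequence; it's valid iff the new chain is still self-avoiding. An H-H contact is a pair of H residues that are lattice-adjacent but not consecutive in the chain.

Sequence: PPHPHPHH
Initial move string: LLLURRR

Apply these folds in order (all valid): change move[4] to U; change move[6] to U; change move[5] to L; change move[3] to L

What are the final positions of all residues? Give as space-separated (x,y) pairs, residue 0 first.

Initial moves: LLLURRR
Fold: move[4]->U => LLLUURR (positions: [(0, 0), (-1, 0), (-2, 0), (-3, 0), (-3, 1), (-3, 2), (-2, 2), (-1, 2)])
Fold: move[6]->U => LLLUURU (positions: [(0, 0), (-1, 0), (-2, 0), (-3, 0), (-3, 1), (-3, 2), (-2, 2), (-2, 3)])
Fold: move[5]->L => LLLUULU (positions: [(0, 0), (-1, 0), (-2, 0), (-3, 0), (-3, 1), (-3, 2), (-4, 2), (-4, 3)])
Fold: move[3]->L => LLLLULU (positions: [(0, 0), (-1, 0), (-2, 0), (-3, 0), (-4, 0), (-4, 1), (-5, 1), (-5, 2)])

Answer: (0,0) (-1,0) (-2,0) (-3,0) (-4,0) (-4,1) (-5,1) (-5,2)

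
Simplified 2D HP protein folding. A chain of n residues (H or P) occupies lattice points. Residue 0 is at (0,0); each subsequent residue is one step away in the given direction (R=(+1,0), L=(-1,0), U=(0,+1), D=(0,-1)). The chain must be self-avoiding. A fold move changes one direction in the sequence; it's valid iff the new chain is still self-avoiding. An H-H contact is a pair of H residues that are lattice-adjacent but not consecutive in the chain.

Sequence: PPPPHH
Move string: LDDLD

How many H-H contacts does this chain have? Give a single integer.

Answer: 0

Derivation:
Positions: [(0, 0), (-1, 0), (-1, -1), (-1, -2), (-2, -2), (-2, -3)]
No H-H contacts found.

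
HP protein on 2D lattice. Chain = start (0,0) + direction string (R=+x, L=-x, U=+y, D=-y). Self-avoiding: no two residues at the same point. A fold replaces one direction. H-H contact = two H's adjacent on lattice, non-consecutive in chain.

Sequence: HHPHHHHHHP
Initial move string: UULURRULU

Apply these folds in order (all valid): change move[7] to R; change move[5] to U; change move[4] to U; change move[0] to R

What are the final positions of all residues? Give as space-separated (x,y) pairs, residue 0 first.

Answer: (0,0) (1,0) (1,1) (0,1) (0,2) (0,3) (0,4) (0,5) (1,5) (1,6)

Derivation:
Initial moves: UULURRULU
Fold: move[7]->R => UULURRURU (positions: [(0, 0), (0, 1), (0, 2), (-1, 2), (-1, 3), (0, 3), (1, 3), (1, 4), (2, 4), (2, 5)])
Fold: move[5]->U => UULURUURU (positions: [(0, 0), (0, 1), (0, 2), (-1, 2), (-1, 3), (0, 3), (0, 4), (0, 5), (1, 5), (1, 6)])
Fold: move[4]->U => UULUUUURU (positions: [(0, 0), (0, 1), (0, 2), (-1, 2), (-1, 3), (-1, 4), (-1, 5), (-1, 6), (0, 6), (0, 7)])
Fold: move[0]->R => RULUUUURU (positions: [(0, 0), (1, 0), (1, 1), (0, 1), (0, 2), (0, 3), (0, 4), (0, 5), (1, 5), (1, 6)])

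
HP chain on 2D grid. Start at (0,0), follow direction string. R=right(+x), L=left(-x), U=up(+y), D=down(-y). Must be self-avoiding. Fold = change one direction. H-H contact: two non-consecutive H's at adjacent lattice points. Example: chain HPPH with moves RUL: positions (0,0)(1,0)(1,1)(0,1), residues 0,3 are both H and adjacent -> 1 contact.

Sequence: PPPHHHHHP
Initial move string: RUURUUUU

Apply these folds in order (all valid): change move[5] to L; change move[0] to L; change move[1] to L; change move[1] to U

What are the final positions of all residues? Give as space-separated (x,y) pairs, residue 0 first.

Initial moves: RUURUUUU
Fold: move[5]->L => RUURULUU (positions: [(0, 0), (1, 0), (1, 1), (1, 2), (2, 2), (2, 3), (1, 3), (1, 4), (1, 5)])
Fold: move[0]->L => LUURULUU (positions: [(0, 0), (-1, 0), (-1, 1), (-1, 2), (0, 2), (0, 3), (-1, 3), (-1, 4), (-1, 5)])
Fold: move[1]->L => LLURULUU (positions: [(0, 0), (-1, 0), (-2, 0), (-2, 1), (-1, 1), (-1, 2), (-2, 2), (-2, 3), (-2, 4)])
Fold: move[1]->U => LUURULUU (positions: [(0, 0), (-1, 0), (-1, 1), (-1, 2), (0, 2), (0, 3), (-1, 3), (-1, 4), (-1, 5)])

Answer: (0,0) (-1,0) (-1,1) (-1,2) (0,2) (0,3) (-1,3) (-1,4) (-1,5)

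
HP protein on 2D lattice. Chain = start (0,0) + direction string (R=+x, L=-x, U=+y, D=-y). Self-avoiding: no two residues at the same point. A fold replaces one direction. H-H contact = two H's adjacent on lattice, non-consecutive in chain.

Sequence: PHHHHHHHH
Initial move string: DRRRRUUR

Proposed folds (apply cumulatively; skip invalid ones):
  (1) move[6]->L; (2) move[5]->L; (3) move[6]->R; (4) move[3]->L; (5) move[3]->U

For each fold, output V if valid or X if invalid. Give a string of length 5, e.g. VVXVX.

Answer: XXVXV

Derivation:
Initial: DRRRRUUR -> [(0, 0), (0, -1), (1, -1), (2, -1), (3, -1), (4, -1), (4, 0), (4, 1), (5, 1)]
Fold 1: move[6]->L => DRRRRULR INVALID (collision), skipped
Fold 2: move[5]->L => DRRRRLUR INVALID (collision), skipped
Fold 3: move[6]->R => DRRRRURR VALID
Fold 4: move[3]->L => DRRLRURR INVALID (collision), skipped
Fold 5: move[3]->U => DRRURURR VALID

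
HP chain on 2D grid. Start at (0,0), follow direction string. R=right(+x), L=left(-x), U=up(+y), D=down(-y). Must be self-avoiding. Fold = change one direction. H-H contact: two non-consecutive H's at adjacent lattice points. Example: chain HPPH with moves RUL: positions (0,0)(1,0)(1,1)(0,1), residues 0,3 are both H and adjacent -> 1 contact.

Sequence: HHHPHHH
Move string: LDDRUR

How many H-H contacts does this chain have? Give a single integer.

Answer: 2

Derivation:
Positions: [(0, 0), (-1, 0), (-1, -1), (-1, -2), (0, -2), (0, -1), (1, -1)]
H-H contact: residue 0 @(0,0) - residue 5 @(0, -1)
H-H contact: residue 2 @(-1,-1) - residue 5 @(0, -1)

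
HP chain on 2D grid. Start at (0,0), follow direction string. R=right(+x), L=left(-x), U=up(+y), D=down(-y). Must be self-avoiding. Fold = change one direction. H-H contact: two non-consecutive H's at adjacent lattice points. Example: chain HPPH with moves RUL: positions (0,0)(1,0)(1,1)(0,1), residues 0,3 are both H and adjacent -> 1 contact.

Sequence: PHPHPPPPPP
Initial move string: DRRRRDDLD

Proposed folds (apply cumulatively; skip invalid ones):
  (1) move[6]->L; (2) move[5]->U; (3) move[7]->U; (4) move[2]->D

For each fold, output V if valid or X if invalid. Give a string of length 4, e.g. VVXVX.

Answer: VXXV

Derivation:
Initial: DRRRRDDLD -> [(0, 0), (0, -1), (1, -1), (2, -1), (3, -1), (4, -1), (4, -2), (4, -3), (3, -3), (3, -4)]
Fold 1: move[6]->L => DRRRRDLLD VALID
Fold 2: move[5]->U => DRRRRULLD INVALID (collision), skipped
Fold 3: move[7]->U => DRRRRDLUD INVALID (collision), skipped
Fold 4: move[2]->D => DRDRRDLLD VALID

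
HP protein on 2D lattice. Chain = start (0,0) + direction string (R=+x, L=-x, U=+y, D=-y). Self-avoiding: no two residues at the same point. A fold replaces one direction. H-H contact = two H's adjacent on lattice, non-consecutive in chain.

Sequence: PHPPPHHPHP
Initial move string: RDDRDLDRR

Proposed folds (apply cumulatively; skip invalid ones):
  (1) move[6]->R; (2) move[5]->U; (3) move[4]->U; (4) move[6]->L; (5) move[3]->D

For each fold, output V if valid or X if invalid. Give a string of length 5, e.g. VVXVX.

Answer: XXXXV

Derivation:
Initial: RDDRDLDRR -> [(0, 0), (1, 0), (1, -1), (1, -2), (2, -2), (2, -3), (1, -3), (1, -4), (2, -4), (3, -4)]
Fold 1: move[6]->R => RDDRDLRRR INVALID (collision), skipped
Fold 2: move[5]->U => RDDRDUDRR INVALID (collision), skipped
Fold 3: move[4]->U => RDDRULDRR INVALID (collision), skipped
Fold 4: move[6]->L => RDDRDLLRR INVALID (collision), skipped
Fold 5: move[3]->D => RDDDDLDRR VALID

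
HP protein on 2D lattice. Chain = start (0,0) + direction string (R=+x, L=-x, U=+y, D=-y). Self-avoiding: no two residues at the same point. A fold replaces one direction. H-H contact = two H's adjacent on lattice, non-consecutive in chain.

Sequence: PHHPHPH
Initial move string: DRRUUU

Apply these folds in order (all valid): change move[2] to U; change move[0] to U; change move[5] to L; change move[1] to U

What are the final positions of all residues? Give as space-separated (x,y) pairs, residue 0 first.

Initial moves: DRRUUU
Fold: move[2]->U => DRUUUU (positions: [(0, 0), (0, -1), (1, -1), (1, 0), (1, 1), (1, 2), (1, 3)])
Fold: move[0]->U => URUUUU (positions: [(0, 0), (0, 1), (1, 1), (1, 2), (1, 3), (1, 4), (1, 5)])
Fold: move[5]->L => URUUUL (positions: [(0, 0), (0, 1), (1, 1), (1, 2), (1, 3), (1, 4), (0, 4)])
Fold: move[1]->U => UUUUUL (positions: [(0, 0), (0, 1), (0, 2), (0, 3), (0, 4), (0, 5), (-1, 5)])

Answer: (0,0) (0,1) (0,2) (0,3) (0,4) (0,5) (-1,5)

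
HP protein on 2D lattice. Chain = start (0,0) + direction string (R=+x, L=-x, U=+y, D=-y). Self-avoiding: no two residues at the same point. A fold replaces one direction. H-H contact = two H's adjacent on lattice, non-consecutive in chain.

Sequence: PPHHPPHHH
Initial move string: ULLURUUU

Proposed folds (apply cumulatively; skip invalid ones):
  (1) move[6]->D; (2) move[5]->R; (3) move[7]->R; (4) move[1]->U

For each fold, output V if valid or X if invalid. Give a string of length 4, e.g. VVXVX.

Initial: ULLURUUU -> [(0, 0), (0, 1), (-1, 1), (-2, 1), (-2, 2), (-1, 2), (-1, 3), (-1, 4), (-1, 5)]
Fold 1: move[6]->D => ULLURUDU INVALID (collision), skipped
Fold 2: move[5]->R => ULLURRUU VALID
Fold 3: move[7]->R => ULLURRUR VALID
Fold 4: move[1]->U => UULURRUR VALID

Answer: XVVV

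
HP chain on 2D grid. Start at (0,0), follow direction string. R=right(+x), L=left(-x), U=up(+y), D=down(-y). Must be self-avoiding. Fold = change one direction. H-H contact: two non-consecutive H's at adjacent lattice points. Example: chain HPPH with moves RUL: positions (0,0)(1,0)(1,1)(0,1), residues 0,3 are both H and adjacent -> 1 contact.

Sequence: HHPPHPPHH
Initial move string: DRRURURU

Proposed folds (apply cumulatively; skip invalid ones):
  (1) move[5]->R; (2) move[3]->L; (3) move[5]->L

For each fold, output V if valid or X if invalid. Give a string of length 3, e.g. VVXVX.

Initial: DRRURURU -> [(0, 0), (0, -1), (1, -1), (2, -1), (2, 0), (3, 0), (3, 1), (4, 1), (4, 2)]
Fold 1: move[5]->R => DRRURRRU VALID
Fold 2: move[3]->L => DRRLRRRU INVALID (collision), skipped
Fold 3: move[5]->L => DRRURLRU INVALID (collision), skipped

Answer: VXX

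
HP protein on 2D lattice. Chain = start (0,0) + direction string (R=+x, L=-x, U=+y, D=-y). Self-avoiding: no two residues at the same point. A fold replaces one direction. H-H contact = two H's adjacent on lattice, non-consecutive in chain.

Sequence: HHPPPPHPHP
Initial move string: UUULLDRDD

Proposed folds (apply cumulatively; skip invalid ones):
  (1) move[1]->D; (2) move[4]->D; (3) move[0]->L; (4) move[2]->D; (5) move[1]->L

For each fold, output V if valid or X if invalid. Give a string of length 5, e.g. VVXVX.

Answer: XXVXV

Derivation:
Initial: UUULLDRDD -> [(0, 0), (0, 1), (0, 2), (0, 3), (-1, 3), (-2, 3), (-2, 2), (-1, 2), (-1, 1), (-1, 0)]
Fold 1: move[1]->D => UDULLDRDD INVALID (collision), skipped
Fold 2: move[4]->D => UUULDDRDD INVALID (collision), skipped
Fold 3: move[0]->L => LUULLDRDD VALID
Fold 4: move[2]->D => LUDLLDRDD INVALID (collision), skipped
Fold 5: move[1]->L => LLULLDRDD VALID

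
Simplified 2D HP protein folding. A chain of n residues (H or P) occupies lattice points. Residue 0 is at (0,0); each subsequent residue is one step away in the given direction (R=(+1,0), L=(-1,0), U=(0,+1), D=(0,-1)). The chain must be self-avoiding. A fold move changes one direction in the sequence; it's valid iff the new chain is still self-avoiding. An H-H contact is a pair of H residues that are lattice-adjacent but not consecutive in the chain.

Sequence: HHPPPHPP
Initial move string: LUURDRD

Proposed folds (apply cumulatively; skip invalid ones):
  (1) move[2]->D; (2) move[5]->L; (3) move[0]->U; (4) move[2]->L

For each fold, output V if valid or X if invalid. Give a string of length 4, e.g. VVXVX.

Answer: XXVX

Derivation:
Initial: LUURDRD -> [(0, 0), (-1, 0), (-1, 1), (-1, 2), (0, 2), (0, 1), (1, 1), (1, 0)]
Fold 1: move[2]->D => LUDRDRD INVALID (collision), skipped
Fold 2: move[5]->L => LUURDLD INVALID (collision), skipped
Fold 3: move[0]->U => UUURDRD VALID
Fold 4: move[2]->L => UULRDRD INVALID (collision), skipped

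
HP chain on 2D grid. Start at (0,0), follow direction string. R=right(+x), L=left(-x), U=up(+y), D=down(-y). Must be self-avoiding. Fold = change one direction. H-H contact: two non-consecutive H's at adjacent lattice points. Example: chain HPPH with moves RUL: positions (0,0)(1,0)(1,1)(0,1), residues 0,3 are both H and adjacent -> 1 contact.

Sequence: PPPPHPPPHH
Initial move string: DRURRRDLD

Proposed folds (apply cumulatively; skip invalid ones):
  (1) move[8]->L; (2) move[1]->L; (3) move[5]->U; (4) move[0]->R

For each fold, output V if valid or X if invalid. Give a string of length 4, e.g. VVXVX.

Answer: VXXV

Derivation:
Initial: DRURRRDLD -> [(0, 0), (0, -1), (1, -1), (1, 0), (2, 0), (3, 0), (4, 0), (4, -1), (3, -1), (3, -2)]
Fold 1: move[8]->L => DRURRRDLL VALID
Fold 2: move[1]->L => DLURRRDLL INVALID (collision), skipped
Fold 3: move[5]->U => DRURRUDLL INVALID (collision), skipped
Fold 4: move[0]->R => RRURRRDLL VALID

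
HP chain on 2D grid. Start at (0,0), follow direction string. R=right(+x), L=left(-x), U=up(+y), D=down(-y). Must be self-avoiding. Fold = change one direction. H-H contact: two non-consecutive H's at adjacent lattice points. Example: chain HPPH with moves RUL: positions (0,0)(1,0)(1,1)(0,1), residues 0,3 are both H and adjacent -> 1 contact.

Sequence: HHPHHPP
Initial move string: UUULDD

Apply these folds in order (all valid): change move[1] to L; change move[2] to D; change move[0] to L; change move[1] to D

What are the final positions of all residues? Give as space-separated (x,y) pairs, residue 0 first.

Answer: (0,0) (-1,0) (-1,-1) (-1,-2) (-2,-2) (-2,-3) (-2,-4)

Derivation:
Initial moves: UUULDD
Fold: move[1]->L => ULULDD (positions: [(0, 0), (0, 1), (-1, 1), (-1, 2), (-2, 2), (-2, 1), (-2, 0)])
Fold: move[2]->D => ULDLDD (positions: [(0, 0), (0, 1), (-1, 1), (-1, 0), (-2, 0), (-2, -1), (-2, -2)])
Fold: move[0]->L => LLDLDD (positions: [(0, 0), (-1, 0), (-2, 0), (-2, -1), (-3, -1), (-3, -2), (-3, -3)])
Fold: move[1]->D => LDDLDD (positions: [(0, 0), (-1, 0), (-1, -1), (-1, -2), (-2, -2), (-2, -3), (-2, -4)])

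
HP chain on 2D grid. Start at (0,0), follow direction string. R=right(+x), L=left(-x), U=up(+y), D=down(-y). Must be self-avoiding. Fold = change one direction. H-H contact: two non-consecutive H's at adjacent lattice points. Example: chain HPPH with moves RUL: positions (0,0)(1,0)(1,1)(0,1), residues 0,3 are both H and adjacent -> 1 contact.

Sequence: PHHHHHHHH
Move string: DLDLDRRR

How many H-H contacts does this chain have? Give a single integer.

Answer: 1

Derivation:
Positions: [(0, 0), (0, -1), (-1, -1), (-1, -2), (-2, -2), (-2, -3), (-1, -3), (0, -3), (1, -3)]
H-H contact: residue 3 @(-1,-2) - residue 6 @(-1, -3)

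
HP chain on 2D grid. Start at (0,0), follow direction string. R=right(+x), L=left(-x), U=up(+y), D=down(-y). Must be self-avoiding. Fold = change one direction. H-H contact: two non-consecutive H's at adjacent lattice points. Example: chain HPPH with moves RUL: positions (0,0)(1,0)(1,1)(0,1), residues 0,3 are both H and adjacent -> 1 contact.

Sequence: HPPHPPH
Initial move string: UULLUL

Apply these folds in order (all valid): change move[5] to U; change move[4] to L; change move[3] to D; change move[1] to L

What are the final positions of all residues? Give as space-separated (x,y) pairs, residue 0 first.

Initial moves: UULLUL
Fold: move[5]->U => UULLUU (positions: [(0, 0), (0, 1), (0, 2), (-1, 2), (-2, 2), (-2, 3), (-2, 4)])
Fold: move[4]->L => UULLLU (positions: [(0, 0), (0, 1), (0, 2), (-1, 2), (-2, 2), (-3, 2), (-3, 3)])
Fold: move[3]->D => UULDLU (positions: [(0, 0), (0, 1), (0, 2), (-1, 2), (-1, 1), (-2, 1), (-2, 2)])
Fold: move[1]->L => ULLDLU (positions: [(0, 0), (0, 1), (-1, 1), (-2, 1), (-2, 0), (-3, 0), (-3, 1)])

Answer: (0,0) (0,1) (-1,1) (-2,1) (-2,0) (-3,0) (-3,1)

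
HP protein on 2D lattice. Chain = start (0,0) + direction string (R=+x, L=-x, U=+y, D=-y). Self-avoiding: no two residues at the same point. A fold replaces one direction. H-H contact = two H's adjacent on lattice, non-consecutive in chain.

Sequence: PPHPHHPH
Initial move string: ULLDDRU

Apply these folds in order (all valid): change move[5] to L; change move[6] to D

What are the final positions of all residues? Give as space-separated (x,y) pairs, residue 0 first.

Answer: (0,0) (0,1) (-1,1) (-2,1) (-2,0) (-2,-1) (-3,-1) (-3,-2)

Derivation:
Initial moves: ULLDDRU
Fold: move[5]->L => ULLDDLU (positions: [(0, 0), (0, 1), (-1, 1), (-2, 1), (-2, 0), (-2, -1), (-3, -1), (-3, 0)])
Fold: move[6]->D => ULLDDLD (positions: [(0, 0), (0, 1), (-1, 1), (-2, 1), (-2, 0), (-2, -1), (-3, -1), (-3, -2)])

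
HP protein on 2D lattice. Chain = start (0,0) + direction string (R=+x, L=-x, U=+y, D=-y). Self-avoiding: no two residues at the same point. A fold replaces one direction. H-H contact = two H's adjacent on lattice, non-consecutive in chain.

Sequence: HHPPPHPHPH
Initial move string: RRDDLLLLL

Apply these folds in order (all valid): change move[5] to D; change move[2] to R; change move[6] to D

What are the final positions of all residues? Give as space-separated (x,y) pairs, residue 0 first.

Answer: (0,0) (1,0) (2,0) (3,0) (3,-1) (2,-1) (2,-2) (2,-3) (1,-3) (0,-3)

Derivation:
Initial moves: RRDDLLLLL
Fold: move[5]->D => RRDDLDLLL (positions: [(0, 0), (1, 0), (2, 0), (2, -1), (2, -2), (1, -2), (1, -3), (0, -3), (-1, -3), (-2, -3)])
Fold: move[2]->R => RRRDLDLLL (positions: [(0, 0), (1, 0), (2, 0), (3, 0), (3, -1), (2, -1), (2, -2), (1, -2), (0, -2), (-1, -2)])
Fold: move[6]->D => RRRDLDDLL (positions: [(0, 0), (1, 0), (2, 0), (3, 0), (3, -1), (2, -1), (2, -2), (2, -3), (1, -3), (0, -3)])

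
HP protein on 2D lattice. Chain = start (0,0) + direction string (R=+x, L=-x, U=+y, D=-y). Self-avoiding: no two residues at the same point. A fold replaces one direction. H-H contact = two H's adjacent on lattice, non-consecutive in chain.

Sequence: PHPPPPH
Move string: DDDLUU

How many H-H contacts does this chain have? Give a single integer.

Answer: 1

Derivation:
Positions: [(0, 0), (0, -1), (0, -2), (0, -3), (-1, -3), (-1, -2), (-1, -1)]
H-H contact: residue 1 @(0,-1) - residue 6 @(-1, -1)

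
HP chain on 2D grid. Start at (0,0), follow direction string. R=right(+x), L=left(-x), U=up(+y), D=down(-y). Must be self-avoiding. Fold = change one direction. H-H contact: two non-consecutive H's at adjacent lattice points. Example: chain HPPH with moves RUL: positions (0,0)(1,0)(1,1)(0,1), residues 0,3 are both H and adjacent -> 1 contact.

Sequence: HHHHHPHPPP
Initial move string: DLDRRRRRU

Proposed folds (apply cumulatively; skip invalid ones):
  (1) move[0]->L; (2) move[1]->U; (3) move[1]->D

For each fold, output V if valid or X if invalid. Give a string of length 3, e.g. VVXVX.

Answer: VXV

Derivation:
Initial: DLDRRRRRU -> [(0, 0), (0, -1), (-1, -1), (-1, -2), (0, -2), (1, -2), (2, -2), (3, -2), (4, -2), (4, -1)]
Fold 1: move[0]->L => LLDRRRRRU VALID
Fold 2: move[1]->U => LUDRRRRRU INVALID (collision), skipped
Fold 3: move[1]->D => LDDRRRRRU VALID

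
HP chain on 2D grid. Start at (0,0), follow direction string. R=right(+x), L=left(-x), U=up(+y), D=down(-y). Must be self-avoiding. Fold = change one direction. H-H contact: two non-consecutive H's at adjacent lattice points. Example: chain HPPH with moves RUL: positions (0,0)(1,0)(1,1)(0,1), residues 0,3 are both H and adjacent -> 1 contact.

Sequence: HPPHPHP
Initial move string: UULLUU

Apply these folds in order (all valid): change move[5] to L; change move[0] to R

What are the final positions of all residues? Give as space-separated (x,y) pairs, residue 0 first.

Initial moves: UULLUU
Fold: move[5]->L => UULLUL (positions: [(0, 0), (0, 1), (0, 2), (-1, 2), (-2, 2), (-2, 3), (-3, 3)])
Fold: move[0]->R => RULLUL (positions: [(0, 0), (1, 0), (1, 1), (0, 1), (-1, 1), (-1, 2), (-2, 2)])

Answer: (0,0) (1,0) (1,1) (0,1) (-1,1) (-1,2) (-2,2)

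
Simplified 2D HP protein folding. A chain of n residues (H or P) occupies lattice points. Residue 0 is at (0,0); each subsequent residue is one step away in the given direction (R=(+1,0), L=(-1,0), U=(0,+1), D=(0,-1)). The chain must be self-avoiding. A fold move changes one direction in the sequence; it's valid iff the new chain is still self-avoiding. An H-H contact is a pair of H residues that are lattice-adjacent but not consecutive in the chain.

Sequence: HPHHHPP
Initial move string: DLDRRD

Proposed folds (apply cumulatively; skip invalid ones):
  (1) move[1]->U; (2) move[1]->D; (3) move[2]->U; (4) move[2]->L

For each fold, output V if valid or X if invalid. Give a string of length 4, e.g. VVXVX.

Initial: DLDRRD -> [(0, 0), (0, -1), (-1, -1), (-1, -2), (0, -2), (1, -2), (1, -3)]
Fold 1: move[1]->U => DUDRRD INVALID (collision), skipped
Fold 2: move[1]->D => DDDRRD VALID
Fold 3: move[2]->U => DDURRD INVALID (collision), skipped
Fold 4: move[2]->L => DDLRRD INVALID (collision), skipped

Answer: XVXX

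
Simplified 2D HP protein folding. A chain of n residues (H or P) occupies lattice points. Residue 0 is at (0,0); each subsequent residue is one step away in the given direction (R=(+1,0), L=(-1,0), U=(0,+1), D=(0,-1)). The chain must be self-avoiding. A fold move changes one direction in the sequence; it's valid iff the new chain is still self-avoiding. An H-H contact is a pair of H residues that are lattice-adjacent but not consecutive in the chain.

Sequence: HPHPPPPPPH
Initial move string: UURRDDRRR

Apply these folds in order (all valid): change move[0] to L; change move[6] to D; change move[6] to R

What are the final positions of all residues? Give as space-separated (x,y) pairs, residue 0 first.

Answer: (0,0) (-1,0) (-1,1) (0,1) (1,1) (1,0) (1,-1) (2,-1) (3,-1) (4,-1)

Derivation:
Initial moves: UURRDDRRR
Fold: move[0]->L => LURRDDRRR (positions: [(0, 0), (-1, 0), (-1, 1), (0, 1), (1, 1), (1, 0), (1, -1), (2, -1), (3, -1), (4, -1)])
Fold: move[6]->D => LURRDDDRR (positions: [(0, 0), (-1, 0), (-1, 1), (0, 1), (1, 1), (1, 0), (1, -1), (1, -2), (2, -2), (3, -2)])
Fold: move[6]->R => LURRDDRRR (positions: [(0, 0), (-1, 0), (-1, 1), (0, 1), (1, 1), (1, 0), (1, -1), (2, -1), (3, -1), (4, -1)])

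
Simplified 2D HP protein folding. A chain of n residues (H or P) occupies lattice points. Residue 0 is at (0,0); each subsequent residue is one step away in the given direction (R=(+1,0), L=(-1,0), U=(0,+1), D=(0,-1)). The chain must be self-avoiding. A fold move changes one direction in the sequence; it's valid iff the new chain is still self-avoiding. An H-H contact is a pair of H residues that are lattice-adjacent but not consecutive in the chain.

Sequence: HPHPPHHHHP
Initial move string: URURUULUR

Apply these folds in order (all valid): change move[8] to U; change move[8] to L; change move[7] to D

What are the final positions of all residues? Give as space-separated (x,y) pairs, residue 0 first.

Initial moves: URURUULUR
Fold: move[8]->U => URURUULUU (positions: [(0, 0), (0, 1), (1, 1), (1, 2), (2, 2), (2, 3), (2, 4), (1, 4), (1, 5), (1, 6)])
Fold: move[8]->L => URURUULUL (positions: [(0, 0), (0, 1), (1, 1), (1, 2), (2, 2), (2, 3), (2, 4), (1, 4), (1, 5), (0, 5)])
Fold: move[7]->D => URURUULDL (positions: [(0, 0), (0, 1), (1, 1), (1, 2), (2, 2), (2, 3), (2, 4), (1, 4), (1, 3), (0, 3)])

Answer: (0,0) (0,1) (1,1) (1,2) (2,2) (2,3) (2,4) (1,4) (1,3) (0,3)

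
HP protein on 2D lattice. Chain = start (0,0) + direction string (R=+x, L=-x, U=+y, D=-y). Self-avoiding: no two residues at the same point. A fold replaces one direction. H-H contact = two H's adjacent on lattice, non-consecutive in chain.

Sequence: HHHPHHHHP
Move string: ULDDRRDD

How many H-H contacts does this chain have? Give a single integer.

Answer: 1

Derivation:
Positions: [(0, 0), (0, 1), (-1, 1), (-1, 0), (-1, -1), (0, -1), (1, -1), (1, -2), (1, -3)]
H-H contact: residue 0 @(0,0) - residue 5 @(0, -1)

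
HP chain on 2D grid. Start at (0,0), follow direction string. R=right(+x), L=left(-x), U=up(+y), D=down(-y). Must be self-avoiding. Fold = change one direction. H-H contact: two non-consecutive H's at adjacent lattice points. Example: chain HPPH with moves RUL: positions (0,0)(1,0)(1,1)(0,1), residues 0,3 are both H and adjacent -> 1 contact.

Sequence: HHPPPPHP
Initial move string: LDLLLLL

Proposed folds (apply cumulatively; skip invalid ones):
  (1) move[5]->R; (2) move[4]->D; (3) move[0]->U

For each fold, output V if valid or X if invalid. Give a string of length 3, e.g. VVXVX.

Answer: XVX

Derivation:
Initial: LDLLLLL -> [(0, 0), (-1, 0), (-1, -1), (-2, -1), (-3, -1), (-4, -1), (-5, -1), (-6, -1)]
Fold 1: move[5]->R => LDLLLRL INVALID (collision), skipped
Fold 2: move[4]->D => LDLLDLL VALID
Fold 3: move[0]->U => UDLLDLL INVALID (collision), skipped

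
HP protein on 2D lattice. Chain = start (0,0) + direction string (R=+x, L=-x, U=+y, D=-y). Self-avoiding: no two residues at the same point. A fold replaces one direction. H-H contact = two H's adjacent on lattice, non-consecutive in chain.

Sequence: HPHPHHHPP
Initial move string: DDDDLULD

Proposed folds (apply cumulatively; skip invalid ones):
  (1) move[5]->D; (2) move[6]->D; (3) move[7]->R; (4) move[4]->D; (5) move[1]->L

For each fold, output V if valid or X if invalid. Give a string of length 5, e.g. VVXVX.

Initial: DDDDLULD -> [(0, 0), (0, -1), (0, -2), (0, -3), (0, -4), (-1, -4), (-1, -3), (-2, -3), (-2, -4)]
Fold 1: move[5]->D => DDDDLDLD VALID
Fold 2: move[6]->D => DDDDLDDD VALID
Fold 3: move[7]->R => DDDDLDDR VALID
Fold 4: move[4]->D => DDDDDDDR VALID
Fold 5: move[1]->L => DLDDDDDR VALID

Answer: VVVVV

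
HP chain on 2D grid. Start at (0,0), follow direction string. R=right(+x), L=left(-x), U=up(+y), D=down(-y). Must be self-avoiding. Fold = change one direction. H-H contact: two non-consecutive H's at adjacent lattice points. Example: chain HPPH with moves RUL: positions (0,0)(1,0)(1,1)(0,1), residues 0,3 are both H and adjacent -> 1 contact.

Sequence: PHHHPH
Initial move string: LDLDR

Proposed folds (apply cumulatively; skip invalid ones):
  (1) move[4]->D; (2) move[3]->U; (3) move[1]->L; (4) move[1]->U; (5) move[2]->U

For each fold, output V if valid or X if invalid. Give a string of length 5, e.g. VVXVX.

Answer: VXVVX

Derivation:
Initial: LDLDR -> [(0, 0), (-1, 0), (-1, -1), (-2, -1), (-2, -2), (-1, -2)]
Fold 1: move[4]->D => LDLDD VALID
Fold 2: move[3]->U => LDLUD INVALID (collision), skipped
Fold 3: move[1]->L => LLLDD VALID
Fold 4: move[1]->U => LULDD VALID
Fold 5: move[2]->U => LUUDD INVALID (collision), skipped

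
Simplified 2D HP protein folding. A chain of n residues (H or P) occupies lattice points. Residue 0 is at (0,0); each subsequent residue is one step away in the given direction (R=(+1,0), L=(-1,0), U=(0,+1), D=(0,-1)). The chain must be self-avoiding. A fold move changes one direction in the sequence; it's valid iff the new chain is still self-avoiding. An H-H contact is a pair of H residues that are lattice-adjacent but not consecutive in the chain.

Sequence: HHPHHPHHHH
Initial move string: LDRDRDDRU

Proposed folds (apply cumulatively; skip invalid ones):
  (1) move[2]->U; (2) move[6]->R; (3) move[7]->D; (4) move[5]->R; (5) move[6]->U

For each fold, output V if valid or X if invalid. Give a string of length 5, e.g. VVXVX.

Initial: LDRDRDDRU -> [(0, 0), (-1, 0), (-1, -1), (0, -1), (0, -2), (1, -2), (1, -3), (1, -4), (2, -4), (2, -3)]
Fold 1: move[2]->U => LDUDRDDRU INVALID (collision), skipped
Fold 2: move[6]->R => LDRDRDRRU VALID
Fold 3: move[7]->D => LDRDRDRDU INVALID (collision), skipped
Fold 4: move[5]->R => LDRDRRRRU VALID
Fold 5: move[6]->U => LDRDRRURU VALID

Answer: XVXVV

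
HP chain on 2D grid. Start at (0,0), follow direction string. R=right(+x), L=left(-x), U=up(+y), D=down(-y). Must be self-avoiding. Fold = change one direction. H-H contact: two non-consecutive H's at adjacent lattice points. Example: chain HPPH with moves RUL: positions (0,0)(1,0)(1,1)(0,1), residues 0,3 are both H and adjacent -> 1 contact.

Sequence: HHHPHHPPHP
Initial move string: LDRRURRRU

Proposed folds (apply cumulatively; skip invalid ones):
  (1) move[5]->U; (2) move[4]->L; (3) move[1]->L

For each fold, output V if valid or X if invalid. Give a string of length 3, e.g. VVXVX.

Answer: VXX

Derivation:
Initial: LDRRURRRU -> [(0, 0), (-1, 0), (-1, -1), (0, -1), (1, -1), (1, 0), (2, 0), (3, 0), (4, 0), (4, 1)]
Fold 1: move[5]->U => LDRRUURRU VALID
Fold 2: move[4]->L => LDRRLURRU INVALID (collision), skipped
Fold 3: move[1]->L => LLRRUURRU INVALID (collision), skipped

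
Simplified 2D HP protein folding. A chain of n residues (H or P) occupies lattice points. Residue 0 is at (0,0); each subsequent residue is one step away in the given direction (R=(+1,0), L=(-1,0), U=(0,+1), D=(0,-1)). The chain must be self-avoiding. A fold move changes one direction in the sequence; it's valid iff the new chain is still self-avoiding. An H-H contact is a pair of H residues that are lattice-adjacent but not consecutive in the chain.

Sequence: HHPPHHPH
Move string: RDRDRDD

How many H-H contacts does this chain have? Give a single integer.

Positions: [(0, 0), (1, 0), (1, -1), (2, -1), (2, -2), (3, -2), (3, -3), (3, -4)]
No H-H contacts found.

Answer: 0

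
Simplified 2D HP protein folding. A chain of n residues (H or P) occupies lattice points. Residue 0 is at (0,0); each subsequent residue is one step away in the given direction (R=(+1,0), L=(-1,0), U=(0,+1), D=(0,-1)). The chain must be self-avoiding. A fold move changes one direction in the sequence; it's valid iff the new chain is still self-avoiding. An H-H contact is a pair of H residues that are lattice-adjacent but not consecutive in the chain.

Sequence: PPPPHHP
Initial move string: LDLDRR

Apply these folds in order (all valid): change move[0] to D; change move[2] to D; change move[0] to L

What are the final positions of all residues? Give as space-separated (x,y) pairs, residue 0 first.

Initial moves: LDLDRR
Fold: move[0]->D => DDLDRR (positions: [(0, 0), (0, -1), (0, -2), (-1, -2), (-1, -3), (0, -3), (1, -3)])
Fold: move[2]->D => DDDDRR (positions: [(0, 0), (0, -1), (0, -2), (0, -3), (0, -4), (1, -4), (2, -4)])
Fold: move[0]->L => LDDDRR (positions: [(0, 0), (-1, 0), (-1, -1), (-1, -2), (-1, -3), (0, -3), (1, -3)])

Answer: (0,0) (-1,0) (-1,-1) (-1,-2) (-1,-3) (0,-3) (1,-3)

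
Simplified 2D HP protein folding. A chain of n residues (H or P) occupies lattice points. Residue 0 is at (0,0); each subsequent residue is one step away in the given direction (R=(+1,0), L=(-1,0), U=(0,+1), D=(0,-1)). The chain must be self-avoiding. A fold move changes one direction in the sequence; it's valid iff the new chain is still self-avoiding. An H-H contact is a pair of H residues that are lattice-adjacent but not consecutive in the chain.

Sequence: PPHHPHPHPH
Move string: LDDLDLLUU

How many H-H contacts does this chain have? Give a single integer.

Positions: [(0, 0), (-1, 0), (-1, -1), (-1, -2), (-2, -2), (-2, -3), (-3, -3), (-4, -3), (-4, -2), (-4, -1)]
No H-H contacts found.

Answer: 0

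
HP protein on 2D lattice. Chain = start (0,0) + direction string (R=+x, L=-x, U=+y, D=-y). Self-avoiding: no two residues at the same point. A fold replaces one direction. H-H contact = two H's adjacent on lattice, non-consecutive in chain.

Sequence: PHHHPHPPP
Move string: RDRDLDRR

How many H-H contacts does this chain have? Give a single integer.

Positions: [(0, 0), (1, 0), (1, -1), (2, -1), (2, -2), (1, -2), (1, -3), (2, -3), (3, -3)]
H-H contact: residue 2 @(1,-1) - residue 5 @(1, -2)

Answer: 1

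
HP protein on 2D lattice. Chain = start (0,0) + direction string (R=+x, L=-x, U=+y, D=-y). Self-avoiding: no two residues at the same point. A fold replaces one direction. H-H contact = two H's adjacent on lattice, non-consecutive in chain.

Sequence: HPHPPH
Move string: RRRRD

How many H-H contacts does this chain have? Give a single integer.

Answer: 0

Derivation:
Positions: [(0, 0), (1, 0), (2, 0), (3, 0), (4, 0), (4, -1)]
No H-H contacts found.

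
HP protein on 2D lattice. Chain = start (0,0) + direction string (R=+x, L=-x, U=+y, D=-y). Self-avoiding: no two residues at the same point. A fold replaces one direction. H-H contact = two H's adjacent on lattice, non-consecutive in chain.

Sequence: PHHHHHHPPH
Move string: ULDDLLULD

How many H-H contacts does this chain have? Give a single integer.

Answer: 1

Derivation:
Positions: [(0, 0), (0, 1), (-1, 1), (-1, 0), (-1, -1), (-2, -1), (-3, -1), (-3, 0), (-4, 0), (-4, -1)]
H-H contact: residue 6 @(-3,-1) - residue 9 @(-4, -1)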